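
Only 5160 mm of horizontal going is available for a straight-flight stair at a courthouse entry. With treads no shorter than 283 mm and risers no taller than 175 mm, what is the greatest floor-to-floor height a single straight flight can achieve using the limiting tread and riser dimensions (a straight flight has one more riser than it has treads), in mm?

5160 / 283 = 18.23, so 18 treads fit.
Risers = treads + 1 = 19.
Maximum height = 19 × 175 = 3325 mm.

3325 mm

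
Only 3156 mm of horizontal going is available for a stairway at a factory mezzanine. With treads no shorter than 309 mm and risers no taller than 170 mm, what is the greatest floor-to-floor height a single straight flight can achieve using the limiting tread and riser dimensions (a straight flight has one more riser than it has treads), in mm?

3156 / 309 = 10.21, so 10 treads fit.
Risers = treads + 1 = 11.
Maximum height = 11 × 170 = 1870 mm.

1870 mm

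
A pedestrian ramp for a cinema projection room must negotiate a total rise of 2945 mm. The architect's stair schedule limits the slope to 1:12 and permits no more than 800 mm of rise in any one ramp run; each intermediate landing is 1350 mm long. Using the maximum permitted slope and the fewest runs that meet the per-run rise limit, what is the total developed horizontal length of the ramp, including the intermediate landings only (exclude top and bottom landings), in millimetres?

39390 mm

2945 / 800 = 3.68, so 4 ramp runs are needed. That means 3 intermediate landings.
Ramp run (horizontal) at 1:12: 2945 × 12 = 35340 mm.
Intermediate landings: 3 × 1350 = 4050 mm.
Total developed length = 35340 + 4050 = 39390 mm.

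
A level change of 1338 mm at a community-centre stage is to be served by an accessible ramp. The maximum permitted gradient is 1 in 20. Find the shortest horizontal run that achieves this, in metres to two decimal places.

Run = rise × 20 = 1338 × 20 = 26760 mm.
26760 mm = 26.76 m.

26.76 m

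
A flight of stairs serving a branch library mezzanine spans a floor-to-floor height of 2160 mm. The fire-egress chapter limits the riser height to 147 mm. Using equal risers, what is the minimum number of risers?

⌈2160/147⌉ = 15 risers.

15 risers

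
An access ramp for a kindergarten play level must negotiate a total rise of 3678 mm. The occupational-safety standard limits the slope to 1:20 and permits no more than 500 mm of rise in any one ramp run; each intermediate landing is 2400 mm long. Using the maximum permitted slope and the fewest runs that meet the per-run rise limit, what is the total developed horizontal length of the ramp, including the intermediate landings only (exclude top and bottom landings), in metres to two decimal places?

3678 / 500 = 7.356 → round up to 8 ramp runs. That means 7 intermediate landings.
Horizontal run for 3678 mm of rise at 1:20 is 3678 × 20 = 73560 mm.
7 intermediate landings contribute 7 × 2400 = 16800 mm.
Total developed length = 73560 + 16800 = 90360 mm.
= 90.36 m.

90.36 m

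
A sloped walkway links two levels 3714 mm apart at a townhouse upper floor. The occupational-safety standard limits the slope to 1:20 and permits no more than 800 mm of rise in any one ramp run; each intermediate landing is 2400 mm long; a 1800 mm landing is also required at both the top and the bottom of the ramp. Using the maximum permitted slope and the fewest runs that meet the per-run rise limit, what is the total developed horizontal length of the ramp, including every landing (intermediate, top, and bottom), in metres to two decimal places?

⌈3714/800⌉ = 5 ramp runs. That means 4 intermediate landings.
Horizontal run for 3714 mm of rise at 1:20 is 3714 × 20 = 74280 mm.
4 intermediate landings contribute 4 × 2400 = 9600 mm.
Top and bottom landings: 2 × 1800 = 3600 mm.
Total = 74280 + 9600 + 3600 = 87480 mm.
= 87.48 m.

87.48 m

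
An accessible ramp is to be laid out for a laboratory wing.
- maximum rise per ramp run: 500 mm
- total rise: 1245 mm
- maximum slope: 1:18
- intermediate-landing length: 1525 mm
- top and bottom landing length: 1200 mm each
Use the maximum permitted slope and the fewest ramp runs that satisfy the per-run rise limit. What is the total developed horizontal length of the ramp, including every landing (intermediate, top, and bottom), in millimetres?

27860 mm

1245 / 500 = 2.490 → round up to 3 ramp runs. That means 2 intermediate landings.
Ramp run (horizontal) at 1:18: 1245 × 18 = 22410 mm.
Intermediate landings: 2 × 1525 = 3050 mm.
Top and bottom landings: 2 × 1200 = 2400 mm.
Total = 22410 + 3050 + 2400 = 27860 mm.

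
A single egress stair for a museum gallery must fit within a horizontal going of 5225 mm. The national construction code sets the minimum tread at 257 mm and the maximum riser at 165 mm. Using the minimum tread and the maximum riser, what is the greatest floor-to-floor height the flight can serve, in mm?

3465 mm

Treads that fit: ⌊5225 / 257⌋ = 20.
Risers = treads + 1 = 21.
Maximum height = 21 × 165 = 3465 mm.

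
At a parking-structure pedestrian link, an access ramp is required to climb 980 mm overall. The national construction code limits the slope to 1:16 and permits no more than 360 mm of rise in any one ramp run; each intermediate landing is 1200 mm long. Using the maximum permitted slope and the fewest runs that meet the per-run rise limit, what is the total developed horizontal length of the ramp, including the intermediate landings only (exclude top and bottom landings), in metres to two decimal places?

980 / 360 = 2.72, so 3 ramp runs are needed. That means 2 intermediate landings.
Horizontal run for 980 mm of rise at 1:16 is 980 × 16 = 15680 mm.
Intermediate landings: 2 × 1200 = 2400 mm.
Total developed length = 15680 + 2400 = 18080 mm.
= 18.08 m.

18.08 m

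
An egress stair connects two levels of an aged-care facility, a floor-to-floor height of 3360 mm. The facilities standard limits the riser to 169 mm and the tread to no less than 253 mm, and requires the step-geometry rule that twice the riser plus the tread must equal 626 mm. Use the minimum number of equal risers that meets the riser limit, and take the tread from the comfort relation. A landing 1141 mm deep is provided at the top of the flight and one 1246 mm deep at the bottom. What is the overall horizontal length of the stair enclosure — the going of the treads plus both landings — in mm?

3360 / 169 = 19.88, so 20 risers are needed.
Each riser is 3360/20 = 168 mm (≤ 169 mm).
Tread T = 626 − 2 × 168 = 290 mm (≥ 253 mm).
Going = (20 − 1) × 290 = 5510 mm.
Add landings: 5510 + 1141 + 1246 = 7897 mm.

7897 mm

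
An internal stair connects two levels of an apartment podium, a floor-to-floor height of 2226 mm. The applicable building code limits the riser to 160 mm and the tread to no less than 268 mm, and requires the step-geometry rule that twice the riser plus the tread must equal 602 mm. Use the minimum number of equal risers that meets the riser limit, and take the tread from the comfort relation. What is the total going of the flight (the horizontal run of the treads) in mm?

3692 mm

2226 / 160 = 13.912 → round up to 14 risers.
Each riser is 2226/14 = 159 mm (≤ 160 mm).
Tread T = 602 − 2 × 159 = 284 mm (≥ 268 mm).
Treads = 14 − 1 = 13; going = 13 × 284 = 3692 mm.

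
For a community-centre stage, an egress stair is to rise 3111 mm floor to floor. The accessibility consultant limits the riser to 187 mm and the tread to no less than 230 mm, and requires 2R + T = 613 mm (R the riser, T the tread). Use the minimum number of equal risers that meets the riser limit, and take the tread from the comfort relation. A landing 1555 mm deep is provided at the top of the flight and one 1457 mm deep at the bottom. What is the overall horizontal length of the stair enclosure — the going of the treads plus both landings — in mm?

6964 mm

⌈3111/187⌉ = 17 risers.
Each riser is 3111/17 = 183 mm (≤ 187 mm).
Tread T = 613 − 2 × 183 = 247 mm (≥ 230 mm).
Going = (17 − 1) × 247 = 3952 mm.
Enclosure = 3952 + 1555 + 1457 = 6964 mm.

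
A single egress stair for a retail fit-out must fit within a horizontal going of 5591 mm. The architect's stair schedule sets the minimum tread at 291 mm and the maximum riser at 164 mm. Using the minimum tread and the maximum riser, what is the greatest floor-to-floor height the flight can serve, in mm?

3280 mm

Treads that fit: ⌊5591 / 291⌋ = 19.
Risers = treads + 1 = 20.
Maximum height = 20 × 164 = 3280 mm.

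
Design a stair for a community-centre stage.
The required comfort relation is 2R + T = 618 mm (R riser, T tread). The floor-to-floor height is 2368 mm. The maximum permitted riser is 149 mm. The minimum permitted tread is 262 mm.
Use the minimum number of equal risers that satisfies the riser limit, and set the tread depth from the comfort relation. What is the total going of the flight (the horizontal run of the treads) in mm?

⌈2368/149⌉ = 16 risers.
Each riser is 2368/16 = 148 mm (≤ 149 mm).
T = 618 − 2·148 = 322 mm, which satisfies the 262 mm minimum.
16 risers give 15 treads; going = 15 × 322 = 4830 mm.

4830 mm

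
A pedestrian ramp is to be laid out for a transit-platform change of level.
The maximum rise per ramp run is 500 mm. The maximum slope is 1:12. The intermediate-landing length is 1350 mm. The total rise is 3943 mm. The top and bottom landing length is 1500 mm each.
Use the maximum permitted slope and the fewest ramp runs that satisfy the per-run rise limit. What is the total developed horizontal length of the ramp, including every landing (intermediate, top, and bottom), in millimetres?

3943 / 500 = 7.89, so 8 ramp runs are needed. That means 7 intermediate landings.
Horizontal run for 3943 mm of rise at 1:12 is 3943 × 12 = 47316 mm.
Intermediate landings: 7 × 1350 = 9450 mm.
Top and bottom landings: 2 × 1500 = 3000 mm.
Total = 47316 + 9450 + 3000 = 59766 mm.

59766 mm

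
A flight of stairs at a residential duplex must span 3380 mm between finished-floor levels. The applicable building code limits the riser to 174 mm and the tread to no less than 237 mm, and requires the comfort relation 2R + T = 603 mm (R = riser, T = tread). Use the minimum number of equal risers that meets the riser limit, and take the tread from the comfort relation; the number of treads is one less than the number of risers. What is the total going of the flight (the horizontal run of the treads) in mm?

5035 mm

⌈3380/174⌉ = 20 risers.
Riser R = 3380 / 20 = 169 mm, within the 174 mm limit.
From 2R + T = 603: T = 603 − 338 = 265 mm.
Going = (20 − 1) × 265 = 5035 mm.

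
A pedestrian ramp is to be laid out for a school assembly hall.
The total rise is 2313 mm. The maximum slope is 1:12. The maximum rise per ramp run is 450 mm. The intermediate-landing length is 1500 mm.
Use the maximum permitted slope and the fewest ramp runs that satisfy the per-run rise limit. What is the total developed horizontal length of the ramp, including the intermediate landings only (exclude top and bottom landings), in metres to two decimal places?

35.26 m

⌈2313/450⌉ = 6 ramp runs. That means 5 intermediate landings.
Ramp run (horizontal) at 1:12: 2313 × 12 = 27756 mm.
Intermediate landings: 5 × 1500 = 7500 mm.
Total developed length = 27756 + 7500 = 35256 mm.
= 35.26 m.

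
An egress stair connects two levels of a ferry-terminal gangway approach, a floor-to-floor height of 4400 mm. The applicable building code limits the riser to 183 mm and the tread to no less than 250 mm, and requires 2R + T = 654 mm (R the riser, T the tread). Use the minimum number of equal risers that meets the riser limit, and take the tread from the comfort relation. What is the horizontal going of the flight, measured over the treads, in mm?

7248 mm

4400 / 183 = 24.044 → round up to 25 risers.
Each riser is 4400/25 = 176 mm (≤ 183 mm).
T = 654 − 2·176 = 302 mm, which satisfies the 250 mm minimum.
Going = (25 − 1) × 302 = 7248 mm.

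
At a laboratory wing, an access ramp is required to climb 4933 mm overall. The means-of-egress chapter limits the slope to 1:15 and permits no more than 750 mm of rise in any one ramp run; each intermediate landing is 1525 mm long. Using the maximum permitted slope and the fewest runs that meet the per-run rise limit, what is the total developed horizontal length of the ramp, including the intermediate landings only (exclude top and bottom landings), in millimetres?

83145 mm

4933 / 750 = 6.577 → round up to 7 ramp runs. That means 6 intermediate landings.
Ramp run (horizontal) at 1:15: 4933 × 15 = 73995 mm.
6 intermediate landings contribute 6 × 1525 = 9150 mm.
Total developed length = 73995 + 9150 = 83145 mm.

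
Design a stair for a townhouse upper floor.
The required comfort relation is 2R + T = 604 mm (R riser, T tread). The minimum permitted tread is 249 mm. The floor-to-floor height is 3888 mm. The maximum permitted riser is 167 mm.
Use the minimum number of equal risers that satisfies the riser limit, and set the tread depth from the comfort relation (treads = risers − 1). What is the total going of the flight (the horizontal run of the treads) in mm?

6440 mm

⌈3888/167⌉ = 24 risers.
Riser R = 3888 / 24 = 162 mm, within the 167 mm limit.
From 2R + T = 604: T = 604 − 324 = 280 mm.
Going = (24 − 1) × 280 = 6440 mm.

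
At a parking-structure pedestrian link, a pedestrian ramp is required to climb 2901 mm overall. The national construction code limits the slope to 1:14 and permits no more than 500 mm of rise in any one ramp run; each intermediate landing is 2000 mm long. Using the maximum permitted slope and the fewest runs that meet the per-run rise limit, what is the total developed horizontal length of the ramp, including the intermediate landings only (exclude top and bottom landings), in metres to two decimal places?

50.61 m

2901 / 500 = 5.802 → round up to 6 ramp runs. That means 5 intermediate landings.
Ramp run (horizontal) at 1:14: 2901 × 14 = 40614 mm.
Intermediate landings: 5 × 2000 = 10000 mm.
Developed length = 40614 + 10000 = 50614 mm.
= 50.61 m.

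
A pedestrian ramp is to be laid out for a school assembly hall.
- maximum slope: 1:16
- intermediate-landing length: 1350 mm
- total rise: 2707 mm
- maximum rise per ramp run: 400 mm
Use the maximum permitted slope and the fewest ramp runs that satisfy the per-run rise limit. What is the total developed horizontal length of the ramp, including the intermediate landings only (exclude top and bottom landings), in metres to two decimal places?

51.41 m

⌈2707/400⌉ = 7 ramp runs. That means 6 intermediate landings.
Horizontal run for 2707 mm of rise at 1:16 is 2707 × 16 = 43312 mm.
6 intermediate landings contribute 6 × 1350 = 8100 mm.
Developed length = 43312 + 8100 = 51412 mm.
= 51.41 m.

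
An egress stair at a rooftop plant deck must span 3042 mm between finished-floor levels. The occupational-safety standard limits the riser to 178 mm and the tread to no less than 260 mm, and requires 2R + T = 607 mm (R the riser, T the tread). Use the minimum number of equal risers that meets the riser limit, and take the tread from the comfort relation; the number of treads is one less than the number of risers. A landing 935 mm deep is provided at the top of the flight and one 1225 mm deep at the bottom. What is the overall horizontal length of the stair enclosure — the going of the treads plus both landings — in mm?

6733 mm

3042 / 178 = 17.09, so 18 risers are needed.
Riser R = 3042 / 18 = 169 mm, within the 178 mm limit.
T = 607 − 2·169 = 269 mm, which satisfies the 260 mm minimum.
Going = (18 − 1) × 269 = 4573 mm.
Enclosure = 4573 + 935 + 1225 = 6733 mm.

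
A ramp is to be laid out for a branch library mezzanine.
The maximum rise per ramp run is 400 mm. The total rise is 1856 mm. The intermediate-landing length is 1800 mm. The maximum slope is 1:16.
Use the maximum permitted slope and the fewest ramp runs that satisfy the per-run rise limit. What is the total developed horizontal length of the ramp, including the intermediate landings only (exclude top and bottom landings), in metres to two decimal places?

⌈1856/400⌉ = 5 ramp runs. That means 4 intermediate landings.
Horizontal run for 1856 mm of rise at 1:16 is 1856 × 16 = 29696 mm.
Intermediate landings: 4 × 1800 = 7200 mm.
Developed length = 29696 + 7200 = 36896 mm.
= 36.90 m.

36.90 m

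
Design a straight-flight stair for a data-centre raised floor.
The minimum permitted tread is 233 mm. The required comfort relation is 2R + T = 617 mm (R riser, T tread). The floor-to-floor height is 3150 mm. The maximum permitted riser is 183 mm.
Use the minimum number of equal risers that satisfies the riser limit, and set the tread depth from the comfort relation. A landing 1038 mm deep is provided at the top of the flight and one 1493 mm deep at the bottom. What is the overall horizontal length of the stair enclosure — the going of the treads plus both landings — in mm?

At most 183 each: 3150/183 = 17.21, giving 18 risers.
R = 3150 ÷ 18 = 175 mm.
Tread T = 617 − 2 × 175 = 267 mm (≥ 233 mm).
Going = (18 − 1) × 267 = 4539 mm.
Add landings: 4539 + 1038 + 1493 = 7070 mm.

7070 mm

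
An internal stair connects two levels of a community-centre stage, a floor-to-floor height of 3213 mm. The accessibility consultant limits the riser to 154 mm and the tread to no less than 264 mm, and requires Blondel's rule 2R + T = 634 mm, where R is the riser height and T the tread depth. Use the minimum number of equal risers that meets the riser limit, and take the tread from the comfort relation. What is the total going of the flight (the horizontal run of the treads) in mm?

⌈3213/154⌉ = 21 risers.
R = 3213 ÷ 21 = 153 mm.
T = 634 − 2·153 = 328 mm, which satisfies the 264 mm minimum.
21 risers give 20 treads; going = 20 × 328 = 6560 mm.

6560 mm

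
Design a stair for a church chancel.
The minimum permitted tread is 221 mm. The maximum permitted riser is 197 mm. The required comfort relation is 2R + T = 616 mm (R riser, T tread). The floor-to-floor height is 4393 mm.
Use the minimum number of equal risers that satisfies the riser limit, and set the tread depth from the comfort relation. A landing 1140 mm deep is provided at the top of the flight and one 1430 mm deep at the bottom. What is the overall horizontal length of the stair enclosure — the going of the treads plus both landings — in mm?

At most 197 each: 4393/197 = 22.30, giving 23 risers.
Each riser is 4393/23 = 191 mm (≤ 197 mm).
T = 616 − 2·191 = 234 mm, which satisfies the 221 mm minimum.
Treads = 23 − 1 = 22; going = 22 × 234 = 5148 mm.
Enclosure = 5148 + 1140 + 1430 = 7718 mm.

7718 mm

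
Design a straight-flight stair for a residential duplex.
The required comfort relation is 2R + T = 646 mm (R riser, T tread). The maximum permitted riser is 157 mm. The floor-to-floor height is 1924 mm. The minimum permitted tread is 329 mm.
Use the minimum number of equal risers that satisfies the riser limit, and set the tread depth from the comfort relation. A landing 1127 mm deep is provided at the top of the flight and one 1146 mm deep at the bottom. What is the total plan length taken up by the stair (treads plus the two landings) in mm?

1924 / 157 = 12.25, so 13 risers are needed.
R = 1924 ÷ 13 = 148 mm.
From 2R + T = 646: T = 646 − 296 = 350 mm.
Going = (13 − 1) × 350 = 4200 mm.
Enclosure = 4200 + 1127 + 1146 = 6473 mm.

6473 mm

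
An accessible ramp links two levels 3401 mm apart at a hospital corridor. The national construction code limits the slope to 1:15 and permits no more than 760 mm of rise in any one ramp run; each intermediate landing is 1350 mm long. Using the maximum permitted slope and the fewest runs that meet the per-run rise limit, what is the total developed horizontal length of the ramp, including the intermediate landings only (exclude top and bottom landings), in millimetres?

⌈3401/760⌉ = 5 ramp runs. That means 4 intermediate landings.
Ramp run (horizontal) at 1:15: 3401 × 15 = 51015 mm.
4 intermediate landings contribute 4 × 1350 = 5400 mm.
Developed length = 51015 + 5400 = 56415 mm.

56415 mm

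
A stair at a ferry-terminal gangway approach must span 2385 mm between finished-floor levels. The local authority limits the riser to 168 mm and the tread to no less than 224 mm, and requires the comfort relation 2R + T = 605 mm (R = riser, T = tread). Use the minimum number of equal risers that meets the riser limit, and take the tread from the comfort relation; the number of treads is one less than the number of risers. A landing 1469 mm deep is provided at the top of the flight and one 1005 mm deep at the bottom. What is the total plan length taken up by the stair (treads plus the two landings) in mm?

2385 / 168 = 14.20, so 15 risers are needed.
R = 2385 ÷ 15 = 159 mm.
Tread T = 605 − 2 × 159 = 287 mm (≥ 224 mm).
15 risers give 14 treads; going = 14 × 287 = 4018 mm.
Add landings: 4018 + 1469 + 1005 = 6492 mm.

6492 mm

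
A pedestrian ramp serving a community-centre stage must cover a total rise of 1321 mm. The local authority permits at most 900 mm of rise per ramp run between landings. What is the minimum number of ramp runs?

1321 / 900 = 1.468 → round up to 2 ramp runs.

2 runs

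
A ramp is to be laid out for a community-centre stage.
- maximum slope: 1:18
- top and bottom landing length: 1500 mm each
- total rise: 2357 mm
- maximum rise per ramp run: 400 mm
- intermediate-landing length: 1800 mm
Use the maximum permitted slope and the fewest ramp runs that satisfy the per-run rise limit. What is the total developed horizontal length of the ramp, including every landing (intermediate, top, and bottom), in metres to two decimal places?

54.43 m

At most 400 each: 2357/400 = 5.89, giving 6 ramp runs. That means 5 intermediate landings.
Ramp run (horizontal) at 1:18: 2357 × 18 = 42426 mm.
Intermediate landings: 5 × 1800 = 9000 mm.
Top and bottom landings: 2 × 1500 = 3000 mm.
Total = 42426 + 9000 + 3000 = 54426 mm.
= 54.43 m.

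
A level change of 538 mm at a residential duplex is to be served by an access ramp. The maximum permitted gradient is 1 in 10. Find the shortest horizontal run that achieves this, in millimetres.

5380 mm

Run = rise × 10 = 538 × 10 = 5380 mm.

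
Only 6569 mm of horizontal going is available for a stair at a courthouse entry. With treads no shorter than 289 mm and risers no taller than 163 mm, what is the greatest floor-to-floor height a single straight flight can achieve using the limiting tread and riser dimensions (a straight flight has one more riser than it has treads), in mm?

Treads that fit: ⌊6569 / 289⌋ = 22.
Risers = treads + 1 = 23.
Maximum height = 23 × 163 = 3749 mm.

3749 mm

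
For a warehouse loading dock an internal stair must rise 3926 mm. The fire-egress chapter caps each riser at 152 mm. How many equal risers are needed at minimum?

At most 152 each: 3926/152 = 25.83, giving 26 risers.

26 risers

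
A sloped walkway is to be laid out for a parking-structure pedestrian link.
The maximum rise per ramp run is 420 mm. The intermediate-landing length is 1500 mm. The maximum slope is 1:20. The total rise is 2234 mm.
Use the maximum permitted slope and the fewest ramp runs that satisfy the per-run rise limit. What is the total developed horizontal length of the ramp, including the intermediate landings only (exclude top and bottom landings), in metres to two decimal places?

At most 420 each: 2234/420 = 5.32, giving 6 ramp runs. That means 5 intermediate landings.
Horizontal run for 2234 mm of rise at 1:20 is 2234 × 20 = 44680 mm.
5 intermediate landings contribute 5 × 1500 = 7500 mm.
Total developed length = 44680 + 7500 = 52180 mm.
= 52.18 m.

52.18 m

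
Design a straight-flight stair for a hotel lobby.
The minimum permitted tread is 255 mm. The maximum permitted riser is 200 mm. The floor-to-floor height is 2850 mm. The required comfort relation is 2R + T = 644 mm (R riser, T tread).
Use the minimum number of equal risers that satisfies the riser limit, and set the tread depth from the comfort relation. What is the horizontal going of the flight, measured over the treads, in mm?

2850 / 200 = 14.25, so 15 risers are needed.
Riser R = 2850 / 15 = 190 mm, within the 200 mm limit.
From 2R + T = 644: T = 644 − 380 = 264 mm.
15 risers give 14 treads; going = 14 × 264 = 3696 mm.

3696 mm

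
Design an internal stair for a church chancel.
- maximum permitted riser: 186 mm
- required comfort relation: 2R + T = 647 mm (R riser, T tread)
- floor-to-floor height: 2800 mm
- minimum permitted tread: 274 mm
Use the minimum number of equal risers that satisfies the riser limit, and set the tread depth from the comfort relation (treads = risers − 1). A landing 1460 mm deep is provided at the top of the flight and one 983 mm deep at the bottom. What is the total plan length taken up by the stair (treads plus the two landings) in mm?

At most 186 each: 2800/186 = 15.05, giving 16 risers.
Each riser is 2800/16 = 175 mm (≤ 186 mm).
From 2R + T = 647: T = 647 − 350 = 297 mm.
Going = (16 − 1) × 297 = 4455 mm.
Add landings: 4455 + 1460 + 983 = 6898 mm.

6898 mm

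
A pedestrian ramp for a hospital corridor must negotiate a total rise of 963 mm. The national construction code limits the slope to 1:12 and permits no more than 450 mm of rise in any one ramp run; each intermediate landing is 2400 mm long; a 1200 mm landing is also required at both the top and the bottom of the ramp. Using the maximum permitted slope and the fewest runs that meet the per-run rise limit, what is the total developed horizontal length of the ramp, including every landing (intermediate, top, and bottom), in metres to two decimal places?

18.76 m

963 / 450 = 2.140 → round up to 3 ramp runs. That means 2 intermediate landings.
Ramp run (horizontal) at 1:12: 963 × 12 = 11556 mm.
Intermediate landings: 2 × 2400 = 4800 mm.
Top and bottom landings: 2 × 1200 = 2400 mm.
Total = 11556 + 4800 + 2400 = 18756 mm.
= 18.76 m.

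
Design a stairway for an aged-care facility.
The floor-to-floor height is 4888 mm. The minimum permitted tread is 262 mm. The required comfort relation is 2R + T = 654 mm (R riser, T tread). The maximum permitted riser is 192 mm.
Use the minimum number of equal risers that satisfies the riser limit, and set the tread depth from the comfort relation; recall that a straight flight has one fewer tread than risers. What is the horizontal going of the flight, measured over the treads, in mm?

At most 192 each: 4888/192 = 25.46, giving 26 risers.
Riser R = 4888 / 26 = 188 mm, within the 192 mm limit.
Tread T = 654 − 2 × 188 = 278 mm (≥ 262 mm).
Going = (26 − 1) × 278 = 6950 mm.

6950 mm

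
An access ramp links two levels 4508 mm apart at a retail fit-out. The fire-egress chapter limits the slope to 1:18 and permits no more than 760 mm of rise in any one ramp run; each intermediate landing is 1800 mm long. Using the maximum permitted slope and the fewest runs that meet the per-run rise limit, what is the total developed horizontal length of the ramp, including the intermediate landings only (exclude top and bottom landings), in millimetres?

90144 mm

4508 / 760 = 5.932 → round up to 6 ramp runs. That means 5 intermediate landings.
Ramp run (horizontal) at 1:18: 4508 × 18 = 81144 mm.
Intermediate landings: 5 × 1800 = 9000 mm.
Total developed length = 81144 + 9000 = 90144 mm.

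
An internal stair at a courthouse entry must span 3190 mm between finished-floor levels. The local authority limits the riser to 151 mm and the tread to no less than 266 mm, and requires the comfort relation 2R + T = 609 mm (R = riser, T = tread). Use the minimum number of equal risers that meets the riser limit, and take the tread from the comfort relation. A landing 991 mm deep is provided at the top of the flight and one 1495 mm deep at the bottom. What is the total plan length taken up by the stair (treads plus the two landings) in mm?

9185 mm

3190 / 151 = 21.13, so 22 risers are needed.
Each riser is 3190/22 = 145 mm (≤ 151 mm).
T = 609 − 2·145 = 319 mm, which satisfies the 266 mm minimum.
Going = (22 − 1) × 319 = 6699 mm.
Enclosure = 6699 + 991 + 1495 = 9185 mm.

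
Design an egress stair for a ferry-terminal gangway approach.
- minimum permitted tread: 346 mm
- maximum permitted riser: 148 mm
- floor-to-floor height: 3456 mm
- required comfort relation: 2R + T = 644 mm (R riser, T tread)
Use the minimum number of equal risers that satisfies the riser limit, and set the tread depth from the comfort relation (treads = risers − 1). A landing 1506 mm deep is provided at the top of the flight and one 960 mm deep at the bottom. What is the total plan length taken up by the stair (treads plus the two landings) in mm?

10654 mm

3456 / 148 = 23.35, so 24 risers are needed.
Riser R = 3456 / 24 = 144 mm, within the 148 mm limit.
Tread T = 644 − 2 × 144 = 356 mm (≥ 346 mm).
Going = (24 − 1) × 356 = 8188 mm.
Enclosure = 8188 + 1506 + 960 = 10654 mm.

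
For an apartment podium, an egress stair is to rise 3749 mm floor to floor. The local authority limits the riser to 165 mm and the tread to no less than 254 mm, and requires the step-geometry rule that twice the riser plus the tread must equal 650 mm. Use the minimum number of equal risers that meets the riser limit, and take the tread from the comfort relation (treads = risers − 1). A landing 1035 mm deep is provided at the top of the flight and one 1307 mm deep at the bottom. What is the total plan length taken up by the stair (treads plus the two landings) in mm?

9470 mm

⌈3749/165⌉ = 23 risers.
Riser R = 3749 / 23 = 163 mm, within the 165 mm limit.
From 2R + T = 650: T = 650 − 326 = 324 mm.
Treads = 23 − 1 = 22; going = 22 × 324 = 7128 mm.
Enclosure = 7128 + 1035 + 1307 = 9470 mm.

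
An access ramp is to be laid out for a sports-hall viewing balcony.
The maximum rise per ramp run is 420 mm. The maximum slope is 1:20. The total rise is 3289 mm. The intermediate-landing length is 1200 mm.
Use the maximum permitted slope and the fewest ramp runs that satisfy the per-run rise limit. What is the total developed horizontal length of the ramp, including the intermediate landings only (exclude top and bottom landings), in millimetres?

74180 mm

3289 / 420 = 7.831 → round up to 8 ramp runs. That means 7 intermediate landings.
Ramp run (horizontal) at 1:20: 3289 × 20 = 65780 mm.
7 intermediate landings contribute 7 × 1200 = 8400 mm.
Total developed length = 65780 + 8400 = 74180 mm.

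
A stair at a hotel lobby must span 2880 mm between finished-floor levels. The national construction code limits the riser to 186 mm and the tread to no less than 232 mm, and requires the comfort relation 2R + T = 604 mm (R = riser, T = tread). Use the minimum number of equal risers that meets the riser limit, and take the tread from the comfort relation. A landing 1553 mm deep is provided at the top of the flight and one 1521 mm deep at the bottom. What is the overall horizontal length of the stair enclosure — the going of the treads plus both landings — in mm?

2880 / 186 = 15.484 → round up to 16 risers.
Each riser is 2880/16 = 180 mm (≤ 186 mm).
From 2R + T = 604: T = 604 − 360 = 244 mm.
16 risers give 15 treads; going = 15 × 244 = 3660 mm.
Add landings: 3660 + 1553 + 1521 = 6734 mm.

6734 mm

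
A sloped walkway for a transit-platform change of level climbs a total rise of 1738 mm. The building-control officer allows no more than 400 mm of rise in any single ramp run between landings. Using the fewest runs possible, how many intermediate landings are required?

4 intermediate landings

At most 400 each: 1738/400 = 4.34, giving 5 ramp runs.
5 runs are separated by 4 intermediate landings.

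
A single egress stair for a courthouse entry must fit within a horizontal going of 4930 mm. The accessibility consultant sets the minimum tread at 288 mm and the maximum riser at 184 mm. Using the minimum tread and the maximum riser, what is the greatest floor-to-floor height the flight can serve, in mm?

3312 mm

4930 / 288 = 17.12, so 17 treads fit.
Risers = treads + 1 = 18.
Maximum height = 18 × 184 = 3312 mm.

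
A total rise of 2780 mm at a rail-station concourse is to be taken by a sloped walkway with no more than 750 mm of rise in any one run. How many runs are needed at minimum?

4 runs

2780 / 750 = 3.707 → round up to 4 ramp runs.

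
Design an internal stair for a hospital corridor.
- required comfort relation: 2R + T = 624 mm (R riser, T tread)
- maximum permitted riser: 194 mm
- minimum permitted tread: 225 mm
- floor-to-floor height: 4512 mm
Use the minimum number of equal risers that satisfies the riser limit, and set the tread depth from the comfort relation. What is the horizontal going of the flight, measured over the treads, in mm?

At most 194 each: 4512/194 = 23.26, giving 24 risers.
R = 4512 ÷ 24 = 188 mm.
From 2R + T = 624: T = 624 − 376 = 248 mm.
24 risers give 23 treads; going = 23 × 248 = 5704 mm.

5704 mm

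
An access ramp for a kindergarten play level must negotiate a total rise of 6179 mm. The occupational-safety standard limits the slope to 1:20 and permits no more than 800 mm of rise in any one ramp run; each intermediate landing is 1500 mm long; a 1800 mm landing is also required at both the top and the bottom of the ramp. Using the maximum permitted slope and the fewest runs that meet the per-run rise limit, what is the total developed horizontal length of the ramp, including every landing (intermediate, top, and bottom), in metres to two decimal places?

⌈6179/800⌉ = 8 ramp runs. That means 7 intermediate landings.
Ramp run (horizontal) at 1:20: 6179 × 20 = 123580 mm.
7 intermediate landings contribute 7 × 1500 = 10500 mm.
Top and bottom landings: 2 × 1800 = 3600 mm.
Total = 123580 + 10500 + 3600 = 137680 mm.
= 137.68 m.

137.68 m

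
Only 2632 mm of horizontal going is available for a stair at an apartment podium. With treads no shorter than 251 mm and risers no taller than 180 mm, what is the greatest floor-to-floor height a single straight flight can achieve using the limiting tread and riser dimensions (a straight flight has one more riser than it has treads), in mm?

Treads that fit: ⌊2632 / 251⌋ = 10.
Risers = treads + 1 = 11.
Maximum height = 11 × 180 = 1980 mm.

1980 mm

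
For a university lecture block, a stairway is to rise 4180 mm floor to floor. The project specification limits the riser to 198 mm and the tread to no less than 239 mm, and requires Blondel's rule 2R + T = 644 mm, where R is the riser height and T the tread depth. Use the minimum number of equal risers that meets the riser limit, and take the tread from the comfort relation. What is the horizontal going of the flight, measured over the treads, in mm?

4180 / 198 = 21.11, so 22 risers are needed.
Riser R = 4180 / 22 = 190 mm, within the 198 mm limit.
Tread T = 644 − 2 × 190 = 264 mm (≥ 239 mm).
Treads = 22 − 1 = 21; going = 21 × 264 = 5544 mm.

5544 mm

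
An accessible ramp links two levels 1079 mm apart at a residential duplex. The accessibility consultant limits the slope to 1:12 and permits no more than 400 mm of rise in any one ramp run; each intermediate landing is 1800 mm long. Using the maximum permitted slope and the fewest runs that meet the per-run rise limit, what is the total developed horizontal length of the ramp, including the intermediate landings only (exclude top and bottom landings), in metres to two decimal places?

16.55 m

⌈1079/400⌉ = 3 ramp runs. That means 2 intermediate landings.
Horizontal run for 1079 mm of rise at 1:12 is 1079 × 12 = 12948 mm.
2 intermediate landings contribute 2 × 1800 = 3600 mm.
Total developed length = 12948 + 3600 = 16548 mm.
= 16.55 m.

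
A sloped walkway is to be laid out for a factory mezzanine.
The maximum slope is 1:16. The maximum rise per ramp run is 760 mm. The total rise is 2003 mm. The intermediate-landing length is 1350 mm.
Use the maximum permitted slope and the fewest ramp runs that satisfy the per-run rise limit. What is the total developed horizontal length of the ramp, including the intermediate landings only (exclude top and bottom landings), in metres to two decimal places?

34.75 m

2003 / 760 = 2.636 → round up to 3 ramp runs. That means 2 intermediate landings.
Horizontal run for 2003 mm of rise at 1:16 is 2003 × 16 = 32048 mm.
2 intermediate landings contribute 2 × 1350 = 2700 mm.
Developed length = 32048 + 2700 = 34748 mm.
= 34.75 m.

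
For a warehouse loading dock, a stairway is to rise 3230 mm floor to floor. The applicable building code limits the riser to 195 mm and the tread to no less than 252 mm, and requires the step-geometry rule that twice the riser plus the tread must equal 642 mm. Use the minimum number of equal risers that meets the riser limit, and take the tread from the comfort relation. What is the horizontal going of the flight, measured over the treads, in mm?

4192 mm

3230 / 195 = 16.56, so 17 risers are needed.
Riser R = 3230 / 17 = 190 mm, within the 195 mm limit.
From 2R + T = 642: T = 642 − 380 = 262 mm.
Treads = 17 − 1 = 16; going = 16 × 262 = 4192 mm.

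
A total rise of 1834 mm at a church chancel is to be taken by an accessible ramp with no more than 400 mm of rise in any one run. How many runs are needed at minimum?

At most 400 each: 1834/400 = 4.58, giving 5 ramp runs.

5 runs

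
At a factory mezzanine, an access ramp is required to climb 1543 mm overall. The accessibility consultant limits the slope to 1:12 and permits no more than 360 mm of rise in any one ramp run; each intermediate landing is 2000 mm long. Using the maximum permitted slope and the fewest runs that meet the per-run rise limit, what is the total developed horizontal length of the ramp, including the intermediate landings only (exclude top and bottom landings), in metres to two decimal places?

1543 / 360 = 4.286 → round up to 5 ramp runs. That means 4 intermediate landings.
Ramp run (horizontal) at 1:12: 1543 × 12 = 18516 mm.
4 intermediate landings contribute 4 × 2000 = 8000 mm.
Developed length = 18516 + 8000 = 26516 mm.
= 26.52 m.

26.52 m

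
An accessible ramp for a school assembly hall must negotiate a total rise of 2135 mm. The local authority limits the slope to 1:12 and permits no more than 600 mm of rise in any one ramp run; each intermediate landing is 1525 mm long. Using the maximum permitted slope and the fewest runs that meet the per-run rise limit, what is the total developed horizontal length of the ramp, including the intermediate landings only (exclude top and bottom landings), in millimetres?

At most 600 each: 2135/600 = 3.56, giving 4 ramp runs. That means 3 intermediate landings.
Ramp run (horizontal) at 1:12: 2135 × 12 = 25620 mm.
3 intermediate landings contribute 3 × 1525 = 4575 mm.
Developed length = 25620 + 4575 = 30195 mm.

30195 mm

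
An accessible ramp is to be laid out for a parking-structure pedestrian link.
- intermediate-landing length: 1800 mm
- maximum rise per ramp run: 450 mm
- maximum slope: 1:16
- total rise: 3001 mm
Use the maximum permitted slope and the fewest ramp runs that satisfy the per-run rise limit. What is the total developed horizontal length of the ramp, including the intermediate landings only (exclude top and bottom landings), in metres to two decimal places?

3001 / 450 = 6.669 → round up to 7 ramp runs. That means 6 intermediate landings.
Ramp run (horizontal) at 1:16: 3001 × 16 = 48016 mm.
6 intermediate landings contribute 6 × 1800 = 10800 mm.
Developed length = 48016 + 10800 = 58816 mm.
= 58.82 m.

58.82 m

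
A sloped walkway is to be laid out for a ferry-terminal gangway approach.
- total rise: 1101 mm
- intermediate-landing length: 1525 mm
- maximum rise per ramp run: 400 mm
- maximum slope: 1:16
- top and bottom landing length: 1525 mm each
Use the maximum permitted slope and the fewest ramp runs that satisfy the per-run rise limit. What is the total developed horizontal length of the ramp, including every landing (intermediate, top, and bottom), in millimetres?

⌈1101/400⌉ = 3 ramp runs. That means 2 intermediate landings.
Horizontal run for 1101 mm of rise at 1:16 is 1101 × 16 = 17616 mm.
Intermediate landings: 2 × 1525 = 3050 mm.
Top and bottom landings: 2 × 1525 = 3050 mm.
Total = 17616 + 3050 + 3050 = 23716 mm.

23716 mm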